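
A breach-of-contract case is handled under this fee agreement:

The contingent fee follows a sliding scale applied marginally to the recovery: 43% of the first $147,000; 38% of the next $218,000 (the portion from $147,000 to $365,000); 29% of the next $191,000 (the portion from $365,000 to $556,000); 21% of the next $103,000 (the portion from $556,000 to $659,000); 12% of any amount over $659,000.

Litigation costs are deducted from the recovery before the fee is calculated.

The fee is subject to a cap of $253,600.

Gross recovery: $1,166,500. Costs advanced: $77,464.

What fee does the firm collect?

$253,600.00

Fee base (net of costs): $1,166,500 − $77,464 = $1,089,036
First $147,000 at 43% = $63,210.00
Next $218,000 at 38% = $82,840.00
Next $191,000 at 29% = $55,390.00
Next $103,000 at 21% = $21,630.00
Remaining $430,036 at 12% = $51,604.32
Fee: $63,210.00 + $82,840.00 + $55,390.00 + $21,630.00 + $51,604.32 = $274,674.32
$274,674.32 exceeds the $253,600 cap, so the fee is capped at $253,600.00.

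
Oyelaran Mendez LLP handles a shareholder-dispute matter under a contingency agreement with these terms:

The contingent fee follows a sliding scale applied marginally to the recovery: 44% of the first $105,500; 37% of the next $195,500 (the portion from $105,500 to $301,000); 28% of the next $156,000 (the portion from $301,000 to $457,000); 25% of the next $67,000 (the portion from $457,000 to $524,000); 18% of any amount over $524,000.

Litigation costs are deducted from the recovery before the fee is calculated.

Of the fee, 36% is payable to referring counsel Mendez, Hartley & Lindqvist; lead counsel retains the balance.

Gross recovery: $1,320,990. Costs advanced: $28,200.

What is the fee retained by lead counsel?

Fee base (net of costs): $1,320,990 − $28,200 = $1,292,790
First $105,500 at 44% = $46,420.00
Next $195,500 at 37% = $72,335.00
Next $156,000 at 28% = $43,680.00
Next $67,000 at 25% = $16,750.00
Remaining $768,790 at 18% = $138,382.20
Fee: $46,420.00 + $72,335.00 + $43,680.00 + $16,750.00 + $138,382.20 = $317,567.20
Referral share: 36% of $317,567.20 = $114,324.19; lead counsel retains $317,567.20 − $114,324.19 = $203,243.01.

$203,243.01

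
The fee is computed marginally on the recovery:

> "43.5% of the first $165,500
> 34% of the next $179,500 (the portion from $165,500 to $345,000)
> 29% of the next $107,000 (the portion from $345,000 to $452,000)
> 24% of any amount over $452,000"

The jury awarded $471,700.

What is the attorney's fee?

First $165,500 at 43.5% = $71,992.50
Next $179,500 at 34% = $61,030.00
Next $107,000 at 29% = $31,030.00
Remaining $19,700 at 24% = $4,728.00
Fee: $71,992.50 + $61,030.00 + $31,030.00 + $4,728.00 = $168,780.50

$168,780.50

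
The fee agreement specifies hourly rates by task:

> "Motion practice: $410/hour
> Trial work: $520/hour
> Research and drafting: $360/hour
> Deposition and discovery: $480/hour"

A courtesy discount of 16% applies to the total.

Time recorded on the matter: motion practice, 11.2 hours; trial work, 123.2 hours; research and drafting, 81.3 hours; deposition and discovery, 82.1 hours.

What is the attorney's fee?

$115,358.88

Motion practice: 11.2 × $410 = $4,592.00
Trial work: 123.2 × $520 = $64,064.00
Research and drafting: 81.3 × $360 = $29,268.00
Deposition and discovery: 82.1 × $480 = $39,408.00
Subtotal: $137,332.00
Less 16% discount: −$21,973.12
Total: $137,332.00 − $21,973.12 = $115,358.88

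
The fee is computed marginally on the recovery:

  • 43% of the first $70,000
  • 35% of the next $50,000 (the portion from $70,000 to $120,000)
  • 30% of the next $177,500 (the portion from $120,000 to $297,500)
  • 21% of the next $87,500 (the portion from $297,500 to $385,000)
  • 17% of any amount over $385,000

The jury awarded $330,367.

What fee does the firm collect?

First $70,000 at 43% = $30,100.00
Next $50,000 at 35% = $17,500.00
Next $177,500 at 30% = $53,250.00
Remaining $32,867 at 21% = $6,902.07
Fee: $30,100.00 + $17,500.00 + $53,250.00 + $6,902.07 = $107,752.07

$107,752.07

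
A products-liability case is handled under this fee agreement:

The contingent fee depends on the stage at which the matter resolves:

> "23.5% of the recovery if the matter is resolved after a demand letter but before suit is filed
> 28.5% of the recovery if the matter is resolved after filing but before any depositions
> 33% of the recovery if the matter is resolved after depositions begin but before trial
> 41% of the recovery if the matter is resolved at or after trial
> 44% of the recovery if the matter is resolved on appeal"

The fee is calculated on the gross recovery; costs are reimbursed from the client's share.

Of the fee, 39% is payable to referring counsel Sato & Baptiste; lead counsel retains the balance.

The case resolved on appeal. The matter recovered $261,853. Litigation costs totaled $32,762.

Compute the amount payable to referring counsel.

$44,933.97

Fee base is the gross recovery, $261,853; costs are reimbursed separately.
The matter resolved on appeal, so the 44% rate applies.
$261,853 × 44% = $115,215.32
Referral share: 39% of $115,215.32 = $44,933.97; lead counsel retains $115,215.32 − $44,933.97 = $70,281.35.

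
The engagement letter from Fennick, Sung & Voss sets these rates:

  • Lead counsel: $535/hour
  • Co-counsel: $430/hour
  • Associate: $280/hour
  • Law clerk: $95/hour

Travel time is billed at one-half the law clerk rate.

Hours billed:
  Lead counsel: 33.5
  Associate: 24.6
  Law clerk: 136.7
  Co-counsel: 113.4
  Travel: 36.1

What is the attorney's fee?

$88,273.75

Lead counsel: 33.5 × $535 = $17,922.50
Co-counsel: 113.4 × $430 = $48,762.00
Associate: 24.6 × $280 = $6,888.00
Law clerk: 136.7 × $95 = $12,986.50
Subtotal: $17,922.50 + $48,762.00 + $6,888.00 + $12,986.50 = $86,559.00
Travel: 36.1 × ($95 ÷ 2) = 36.1 × $47.50 = $1,714.75
Total: $86,559.00 + $1,714.75 = $88,273.75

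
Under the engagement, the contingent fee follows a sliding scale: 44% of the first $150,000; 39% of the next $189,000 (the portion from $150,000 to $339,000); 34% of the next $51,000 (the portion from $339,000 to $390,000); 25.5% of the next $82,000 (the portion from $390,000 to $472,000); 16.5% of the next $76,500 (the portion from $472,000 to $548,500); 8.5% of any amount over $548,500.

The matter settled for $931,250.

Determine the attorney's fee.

First $150,000 at 44% = $66,000.00
Next $189,000 at 39% = $73,710.00
Next $51,000 at 34% = $17,340.00
Next $82,000 at 25.5% = $20,910.00
Next $76,500 at 16.5% = $12,622.50
Remaining $382,750 at 8.5% = $32,533.75
Fee: $66,000.00 + $73,710.00 + $17,340.00 + $20,910.00 + $12,622.50 + $32,533.75 = $223,116.25

$223,116.25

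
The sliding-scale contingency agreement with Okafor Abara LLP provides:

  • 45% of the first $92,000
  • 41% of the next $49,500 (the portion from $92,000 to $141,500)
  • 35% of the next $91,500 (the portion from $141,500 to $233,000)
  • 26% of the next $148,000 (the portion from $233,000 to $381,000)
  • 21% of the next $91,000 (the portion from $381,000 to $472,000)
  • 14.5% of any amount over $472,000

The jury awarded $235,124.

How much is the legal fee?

First $92,000 at 45% = $41,400.00
Next $49,500 at 41% = $20,295.00
Next $91,500 at 35% = $32,025.00
Remaining $2,124 at 26% = $552.24
Fee: $41,400.00 + $20,295.00 + $32,025.00 + $552.24 = $94,272.24

$94,272.24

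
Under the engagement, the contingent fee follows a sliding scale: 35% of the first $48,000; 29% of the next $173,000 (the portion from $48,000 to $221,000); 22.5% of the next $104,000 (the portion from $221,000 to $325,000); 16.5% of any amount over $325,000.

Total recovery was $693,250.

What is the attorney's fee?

First $48,000 at 35% = $16,800.00
Next $173,000 at 29% = $50,170.00
Next $104,000 at 22.5% = $23,400.00
Remaining $368,250 at 16.5% = $60,761.25
Fee: $16,800.00 + $50,170.00 + $23,400.00 + $60,761.25 = $151,131.25

$151,131.25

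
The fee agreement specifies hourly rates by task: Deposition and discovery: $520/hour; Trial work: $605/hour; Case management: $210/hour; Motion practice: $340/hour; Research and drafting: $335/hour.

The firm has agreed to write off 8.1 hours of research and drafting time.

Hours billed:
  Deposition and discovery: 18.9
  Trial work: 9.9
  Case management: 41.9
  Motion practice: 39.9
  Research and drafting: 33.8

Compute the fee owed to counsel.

Deposition and discovery: 18.9 × $520 = $9,828.00
Trial work: 9.9 × $605 = $5,989.50
Case management: 41.9 × $210 = $8,799.00
Motion practice: 39.9 × $340 = $13,566.00
Research and drafting: 33.8 × $335 = $11,323.00
Subtotal: $49,505.50
Write-off: 8.1 × $335 = $2,713.50
Total: $49,505.50 − $2,713.50 = $46,792.00

$46,792.00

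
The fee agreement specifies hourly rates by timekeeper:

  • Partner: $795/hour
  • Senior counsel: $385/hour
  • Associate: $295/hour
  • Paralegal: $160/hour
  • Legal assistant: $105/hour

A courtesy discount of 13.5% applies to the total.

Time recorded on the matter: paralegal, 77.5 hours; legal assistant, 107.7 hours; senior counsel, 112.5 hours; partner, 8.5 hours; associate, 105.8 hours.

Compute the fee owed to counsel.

$90,815.92

Partner: 8.5 × $795 = $6,757.50
Senior counsel: 112.5 × $385 = $43,312.50
Associate: 105.8 × $295 = $31,211.00
Paralegal: 77.5 × $160 = $12,400.00
Legal assistant: 107.7 × $105 = $11,308.50
Subtotal: $104,989.50
Less 13.5% discount: −$14,173.58
Total: $104,989.50 − $14,173.58 = $90,815.92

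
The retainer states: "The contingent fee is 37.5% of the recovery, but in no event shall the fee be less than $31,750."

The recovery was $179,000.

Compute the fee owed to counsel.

$67,125.00

37.5% of $179,000 = $67,125.00
That exceeds the $31,750 minimum.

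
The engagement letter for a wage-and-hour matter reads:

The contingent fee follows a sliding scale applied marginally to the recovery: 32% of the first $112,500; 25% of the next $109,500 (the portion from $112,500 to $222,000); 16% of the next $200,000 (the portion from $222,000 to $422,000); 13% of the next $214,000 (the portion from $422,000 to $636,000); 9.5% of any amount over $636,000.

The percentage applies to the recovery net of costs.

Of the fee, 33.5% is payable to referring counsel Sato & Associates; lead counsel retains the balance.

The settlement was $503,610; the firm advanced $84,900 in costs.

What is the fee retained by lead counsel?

Fee base (net of costs): $503,610 − $84,900 = $418,710
First $112,500 at 32% = $36,000.00
Next $109,500 at 25% = $27,375.00
Remaining $196,710 at 16% = $31,473.60
Fee: $36,000.00 + $27,375.00 + $31,473.60 = $94,848.60
Referral share: 33.5% of $94,848.60 = $31,774.28; lead counsel retains $94,848.60 − $31,774.28 = $63,074.32.

$63,074.32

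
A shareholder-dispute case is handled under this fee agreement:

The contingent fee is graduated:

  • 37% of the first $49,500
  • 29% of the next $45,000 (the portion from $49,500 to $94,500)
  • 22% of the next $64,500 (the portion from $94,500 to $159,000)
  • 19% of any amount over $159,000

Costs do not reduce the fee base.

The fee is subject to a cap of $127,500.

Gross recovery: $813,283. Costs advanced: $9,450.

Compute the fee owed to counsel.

$127,500.00

Fee base is the gross recovery, $813,283; costs are reimbursed separately.
First $49,500 at 37% = $18,315.00
Next $45,000 at 29% = $13,050.00
Next $64,500 at 22% = $14,190.00
Remaining $654,283 at 19% = $124,313.77
Fee: $18,315.00 + $13,050.00 + $14,190.00 + $124,313.77 = $169,868.77
$169,868.77 exceeds the $127,500 cap, so the fee is capped at $127,500.00.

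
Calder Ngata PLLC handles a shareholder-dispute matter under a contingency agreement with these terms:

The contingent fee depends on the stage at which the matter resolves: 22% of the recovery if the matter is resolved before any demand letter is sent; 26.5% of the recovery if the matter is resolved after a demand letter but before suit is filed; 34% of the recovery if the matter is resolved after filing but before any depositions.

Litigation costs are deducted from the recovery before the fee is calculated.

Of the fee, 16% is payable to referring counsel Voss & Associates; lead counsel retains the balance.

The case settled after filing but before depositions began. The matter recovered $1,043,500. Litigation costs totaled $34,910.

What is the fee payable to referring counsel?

$54,867.30

Fee base (net of costs): $1,043,500 − $34,910 = $1,008,590
The matter settled after filing but before depositions began, so the 34% rate applies.
$1,008,590 × 34% = $342,920.60
Referral share: 16% of $342,920.60 = $54,867.30; lead counsel retains $342,920.60 − $54,867.30 = $288,053.30.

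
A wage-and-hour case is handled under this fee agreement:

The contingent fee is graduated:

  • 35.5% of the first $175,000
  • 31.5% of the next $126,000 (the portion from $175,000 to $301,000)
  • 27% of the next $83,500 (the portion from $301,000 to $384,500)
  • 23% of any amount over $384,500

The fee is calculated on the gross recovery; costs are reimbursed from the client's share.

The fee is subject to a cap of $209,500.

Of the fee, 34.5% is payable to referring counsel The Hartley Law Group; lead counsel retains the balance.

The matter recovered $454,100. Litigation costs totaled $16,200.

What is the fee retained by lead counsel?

$91,941.04

Fee base is the gross recovery, $454,100; costs are reimbursed separately.
First $175,000 at 35.5% = $62,125.00
Next $126,000 at 31.5% = $39,690.00
Next $83,500 at 27% = $22,545.00
Remaining $69,600 at 23% = $16,008.00
Fee: $62,125.00 + $39,690.00 + $22,545.00 + $16,008.00 = $140,368.00
$140,368.00 is under the $209,500 cap.
Referral share: 34.5% of $140,368.00 = $48,426.96; lead counsel retains $140,368.00 − $48,426.96 = $91,941.04.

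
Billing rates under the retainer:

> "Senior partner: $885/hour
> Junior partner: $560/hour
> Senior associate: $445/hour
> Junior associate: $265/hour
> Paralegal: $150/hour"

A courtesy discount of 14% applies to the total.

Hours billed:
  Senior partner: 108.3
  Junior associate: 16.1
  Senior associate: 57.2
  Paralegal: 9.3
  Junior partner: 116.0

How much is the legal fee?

$165,052.06

Senior partner: 108.3 × $885 = $95,845.50
Junior partner: 116.0 × $560 = $64,960.00
Senior associate: 57.2 × $445 = $25,454.00
Junior associate: 16.1 × $265 = $4,266.50
Paralegal: 9.3 × $150 = $1,395.00
Subtotal: $191,921.00
Less 14% discount: −$26,868.94
Total: $191,921.00 − $26,868.94 = $165,052.06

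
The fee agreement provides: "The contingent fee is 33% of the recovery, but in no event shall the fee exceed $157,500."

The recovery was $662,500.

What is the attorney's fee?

33% of $662,500 = $218,625.00
That exceeds the $157,500 cap, so the fee is capped at $157,500.

$157,500.00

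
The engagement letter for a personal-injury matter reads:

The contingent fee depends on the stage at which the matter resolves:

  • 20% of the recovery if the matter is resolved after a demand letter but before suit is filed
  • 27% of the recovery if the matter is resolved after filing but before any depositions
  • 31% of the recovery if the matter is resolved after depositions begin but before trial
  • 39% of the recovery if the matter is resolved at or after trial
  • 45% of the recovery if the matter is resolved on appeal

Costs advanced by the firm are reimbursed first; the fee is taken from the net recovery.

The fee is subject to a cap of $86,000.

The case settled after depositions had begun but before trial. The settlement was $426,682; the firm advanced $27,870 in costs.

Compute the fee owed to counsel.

$86,000.00

Fee base (net of costs): $426,682 − $27,870 = $398,812
The matter settled after depositions had begun but before trial, so the 31% rate applies.
$398,812 × 31% = $123,631.72
$123,631.72 exceeds the $86,000 cap, so the fee is capped at $86,000.00.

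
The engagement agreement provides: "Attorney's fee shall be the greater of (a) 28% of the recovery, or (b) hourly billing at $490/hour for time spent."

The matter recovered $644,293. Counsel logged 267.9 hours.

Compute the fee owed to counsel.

$180,402.04

(a) 28% of $644,293 = $180,402.04
(b) 267.9 × $490 = $131,271.00
The greater is (a): $180,402.04.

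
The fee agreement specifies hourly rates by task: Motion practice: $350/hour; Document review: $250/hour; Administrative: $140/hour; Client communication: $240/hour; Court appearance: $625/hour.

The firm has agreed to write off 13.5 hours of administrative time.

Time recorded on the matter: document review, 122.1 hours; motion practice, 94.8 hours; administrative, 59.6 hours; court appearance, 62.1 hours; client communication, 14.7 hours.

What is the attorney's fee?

Motion practice: 94.8 × $350 = $33,180.00
Document review: 122.1 × $250 = $30,525.00
Administrative: 59.6 × $140 = $8,344.00
Client communication: 14.7 × $240 = $3,528.00
Court appearance: 62.1 × $625 = $38,812.50
Subtotal: $114,389.50
Write-off: 13.5 × $140 = $1,890.00
Total: $114,389.50 − $1,890.00 = $112,499.50

$112,499.50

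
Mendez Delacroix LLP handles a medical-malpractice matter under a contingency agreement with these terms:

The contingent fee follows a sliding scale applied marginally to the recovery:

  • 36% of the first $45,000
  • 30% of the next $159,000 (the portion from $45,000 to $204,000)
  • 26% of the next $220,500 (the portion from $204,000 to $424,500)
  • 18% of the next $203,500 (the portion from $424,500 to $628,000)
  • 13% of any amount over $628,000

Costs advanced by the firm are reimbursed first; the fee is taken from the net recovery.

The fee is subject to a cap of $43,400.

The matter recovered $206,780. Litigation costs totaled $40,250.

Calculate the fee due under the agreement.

Fee base (net of costs): $206,780 − $40,250 = $166,530
First $45,000 at 36% = $16,200.00
Remaining $121,530 at 30% = $36,459.00
Fee: $16,200.00 + $36,459.00 = $52,659.00
$52,659.00 exceeds the $43,400 cap, so the fee is capped at $43,400.00.

$43,400.00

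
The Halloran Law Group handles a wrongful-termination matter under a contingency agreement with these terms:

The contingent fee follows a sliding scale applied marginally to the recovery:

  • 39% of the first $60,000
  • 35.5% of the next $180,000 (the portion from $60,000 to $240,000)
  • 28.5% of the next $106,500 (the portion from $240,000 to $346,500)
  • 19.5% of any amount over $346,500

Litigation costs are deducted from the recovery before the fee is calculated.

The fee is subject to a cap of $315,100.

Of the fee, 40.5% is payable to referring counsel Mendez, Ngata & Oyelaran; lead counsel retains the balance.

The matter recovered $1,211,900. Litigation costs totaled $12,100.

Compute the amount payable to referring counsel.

Fee base (net of costs): $1,211,900 − $12,100 = $1,199,800
First $60,000 at 39% = $23,400.00
Next $180,000 at 35.5% = $63,900.00
Next $106,500 at 28.5% = $30,352.50
Remaining $853,300 at 19.5% = $166,393.50
Fee: $23,400.00 + $63,900.00 + $30,352.50 + $166,393.50 = $284,046.00
$284,046.00 is under the $315,100 cap.
Referral share: 40.5% of $284,046.00 = $115,038.63; lead counsel retains $284,046.00 − $115,038.63 = $169,007.37.

$115,038.63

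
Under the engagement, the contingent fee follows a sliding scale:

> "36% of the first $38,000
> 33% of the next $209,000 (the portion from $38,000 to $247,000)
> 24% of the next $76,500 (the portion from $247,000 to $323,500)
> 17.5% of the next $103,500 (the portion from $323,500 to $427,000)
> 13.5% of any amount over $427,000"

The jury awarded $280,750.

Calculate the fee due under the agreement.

$90,750.00

First $38,000 at 36% = $13,680.00
Next $209,000 at 33% = $68,970.00
Remaining $33,750 at 24% = $8,100.00
Fee: $13,680.00 + $68,970.00 + $8,100.00 = $90,750.00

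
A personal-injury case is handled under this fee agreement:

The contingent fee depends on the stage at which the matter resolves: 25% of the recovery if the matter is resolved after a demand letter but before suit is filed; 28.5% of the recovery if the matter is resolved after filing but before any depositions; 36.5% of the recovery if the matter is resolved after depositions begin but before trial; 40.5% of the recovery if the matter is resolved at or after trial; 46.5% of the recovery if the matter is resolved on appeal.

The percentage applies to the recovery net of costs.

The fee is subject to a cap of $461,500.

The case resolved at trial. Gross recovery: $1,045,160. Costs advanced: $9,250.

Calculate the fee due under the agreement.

$419,543.55

Fee base (net of costs): $1,045,160 − $9,250 = $1,035,910
The matter resolved at trial, so the 40.5% rate applies.
$1,035,910 × 40.5% = $419,543.55
$419,543.55 is under the $461,500 cap.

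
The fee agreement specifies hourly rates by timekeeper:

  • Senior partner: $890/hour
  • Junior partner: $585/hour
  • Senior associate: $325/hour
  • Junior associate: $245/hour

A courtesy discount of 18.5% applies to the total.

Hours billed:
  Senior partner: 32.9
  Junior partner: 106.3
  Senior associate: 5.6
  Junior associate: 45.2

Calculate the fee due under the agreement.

$85,053.81

Senior partner: 32.9 × $890 = $29,281.00
Junior partner: 106.3 × $585 = $62,185.50
Senior associate: 5.6 × $325 = $1,820.00
Junior associate: 45.2 × $245 = $11,074.00
Subtotal: $104,360.50
Less 18.5% discount: −$19,306.69
Total: $104,360.50 − $19,306.69 = $85,053.81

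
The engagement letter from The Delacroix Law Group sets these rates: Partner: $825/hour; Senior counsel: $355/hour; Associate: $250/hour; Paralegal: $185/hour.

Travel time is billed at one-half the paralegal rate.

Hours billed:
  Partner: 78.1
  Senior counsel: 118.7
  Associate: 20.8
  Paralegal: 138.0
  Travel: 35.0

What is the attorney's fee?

Partner: 78.1 × $825 = $64,432.50
Senior counsel: 118.7 × $355 = $42,138.50
Associate: 20.8 × $250 = $5,200.00
Paralegal: 138.0 × $185 = $25,530.00
Subtotal: $64,432.50 + $42,138.50 + $5,200.00 + $25,530.00 = $137,301.00
Travel: 35.0 × ($185 ÷ 2) = 35.0 × $92.50 = $3,237.50
Total: $137,301.00 + $3,237.50 = $140,538.50

$140,538.50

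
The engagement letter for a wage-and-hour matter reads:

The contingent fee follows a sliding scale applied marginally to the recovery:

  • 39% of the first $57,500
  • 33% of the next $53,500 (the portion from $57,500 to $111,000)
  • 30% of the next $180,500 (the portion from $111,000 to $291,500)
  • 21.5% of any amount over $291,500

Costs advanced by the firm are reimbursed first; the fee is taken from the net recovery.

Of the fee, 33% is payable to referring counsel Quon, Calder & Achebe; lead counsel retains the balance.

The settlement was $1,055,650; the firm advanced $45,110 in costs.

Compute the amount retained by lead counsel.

Fee base (net of costs): $1,055,650 − $45,110 = $1,010,540
First $57,500 at 39% = $22,425.00
Next $53,500 at 33% = $17,655.00
Next $180,500 at 30% = $54,150.00
Remaining $719,040 at 21.5% = $154,593.60
Fee: $22,425.00 + $17,655.00 + $54,150.00 + $154,593.60 = $248,823.60
Referral share: 33% of $248,823.60 = $82,111.79; lead counsel retains $248,823.60 − $82,111.79 = $166,711.81.

$166,711.81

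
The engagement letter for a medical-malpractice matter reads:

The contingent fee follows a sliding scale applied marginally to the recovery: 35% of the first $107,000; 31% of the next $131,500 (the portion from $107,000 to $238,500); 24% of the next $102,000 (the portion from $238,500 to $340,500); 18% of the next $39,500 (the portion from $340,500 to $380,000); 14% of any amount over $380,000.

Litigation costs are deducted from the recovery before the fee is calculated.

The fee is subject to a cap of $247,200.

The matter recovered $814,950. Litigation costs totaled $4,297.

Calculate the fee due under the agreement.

Fee base (net of costs): $814,950 − $4,297 = $810,653
First $107,000 at 35% = $37,450.00
Next $131,500 at 31% = $40,765.00
Next $102,000 at 24% = $24,480.00
Next $39,500 at 18% = $7,110.00
Remaining $430,653 at 14% = $60,291.42
Fee: $37,450.00 + $40,765.00 + $24,480.00 + $7,110.00 + $60,291.42 = $170,096.42
$170,096.42 is under the $247,200 cap.

$170,096.42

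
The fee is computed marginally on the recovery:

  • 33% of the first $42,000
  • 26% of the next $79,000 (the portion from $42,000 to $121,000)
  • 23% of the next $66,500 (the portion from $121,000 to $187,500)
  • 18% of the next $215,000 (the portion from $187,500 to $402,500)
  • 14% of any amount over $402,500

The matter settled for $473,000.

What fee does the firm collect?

First $42,000 at 33% = $13,860.00
Next $79,000 at 26% = $20,540.00
Next $66,500 at 23% = $15,295.00
Next $215,000 at 18% = $38,700.00
Remaining $70,500 at 14% = $9,870.00
Fee: $13,860.00 + $20,540.00 + $15,295.00 + $38,700.00 + $9,870.00 = $98,265.00

$98,265.00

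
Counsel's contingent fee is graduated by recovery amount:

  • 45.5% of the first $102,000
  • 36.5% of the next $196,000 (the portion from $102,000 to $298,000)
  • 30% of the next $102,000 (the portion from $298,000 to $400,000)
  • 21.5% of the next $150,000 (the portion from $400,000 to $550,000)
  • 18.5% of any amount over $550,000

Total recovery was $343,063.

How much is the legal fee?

$131,468.90

First $102,000 at 45.5% = $46,410.00
Next $196,000 at 36.5% = $71,540.00
Remaining $45,063 at 30% = $13,518.90
Fee: $46,410.00 + $71,540.00 + $13,518.90 = $131,468.90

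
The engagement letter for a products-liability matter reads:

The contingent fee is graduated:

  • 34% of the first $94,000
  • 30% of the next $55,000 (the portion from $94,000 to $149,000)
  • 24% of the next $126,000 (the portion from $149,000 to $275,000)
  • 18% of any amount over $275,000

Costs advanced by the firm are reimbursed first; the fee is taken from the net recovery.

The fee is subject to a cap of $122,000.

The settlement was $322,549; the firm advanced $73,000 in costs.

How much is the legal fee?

Fee base (net of costs): $322,549 − $73,000 = $249,549
First $94,000 at 34% = $31,960.00
Next $55,000 at 30% = $16,500.00
Remaining $100,549 at 24% = $24,131.76
Fee: $31,960.00 + $16,500.00 + $24,131.76 = $72,591.76
$72,591.76 is under the $122,000 cap.

$72,591.76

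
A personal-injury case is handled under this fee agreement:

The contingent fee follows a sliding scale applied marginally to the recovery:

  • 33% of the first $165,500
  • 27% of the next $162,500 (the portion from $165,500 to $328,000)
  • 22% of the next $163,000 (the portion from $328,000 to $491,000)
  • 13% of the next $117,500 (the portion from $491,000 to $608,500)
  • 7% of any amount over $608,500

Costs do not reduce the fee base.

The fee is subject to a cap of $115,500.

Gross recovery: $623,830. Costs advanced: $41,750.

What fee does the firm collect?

Fee base is the gross recovery, $623,830; costs are reimbursed separately.
First $165,500 at 33% = $54,615.00
Next $162,500 at 27% = $43,875.00
Next $163,000 at 22% = $35,860.00
Next $117,500 at 13% = $15,275.00
Remaining $15,330 at 7% = $1,073.10
Fee: $54,615.00 + $43,875.00 + $35,860.00 + $15,275.00 + $1,073.10 = $150,698.10
$150,698.10 exceeds the $115,500 cap, so the fee is capped at $115,500.00.

$115,500.00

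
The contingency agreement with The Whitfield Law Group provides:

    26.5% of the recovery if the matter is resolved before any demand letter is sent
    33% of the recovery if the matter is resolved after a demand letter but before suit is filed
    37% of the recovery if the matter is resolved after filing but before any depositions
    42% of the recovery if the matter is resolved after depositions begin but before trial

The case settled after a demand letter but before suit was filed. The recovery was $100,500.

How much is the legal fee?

The matter settled after a demand letter but before suit was filed, so the 33% rate applies.
$100,500 × 33% = $33,165.00

$33,165.00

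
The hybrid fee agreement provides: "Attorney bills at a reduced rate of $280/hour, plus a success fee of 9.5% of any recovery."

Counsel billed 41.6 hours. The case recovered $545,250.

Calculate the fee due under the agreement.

Hourly: 41.6 × $280 = $11,648.00
Success fee: 9.5% of $545,250 = $51,798.75
Total: $11,648.00 + $51,798.75 = $63,446.75

$63,446.75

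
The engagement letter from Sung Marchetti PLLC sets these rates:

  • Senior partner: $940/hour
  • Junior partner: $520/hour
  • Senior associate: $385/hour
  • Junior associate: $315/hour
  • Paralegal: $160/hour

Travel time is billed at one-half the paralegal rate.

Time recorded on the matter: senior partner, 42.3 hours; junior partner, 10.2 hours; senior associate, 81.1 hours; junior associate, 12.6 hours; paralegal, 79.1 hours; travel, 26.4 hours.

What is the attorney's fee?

Senior partner: 42.3 × $940 = $39,762.00
Junior partner: 10.2 × $520 = $5,304.00
Senior associate: 81.1 × $385 = $31,223.50
Junior associate: 12.6 × $315 = $3,969.00
Paralegal: 79.1 × $160 = $12,656.00
Subtotal: $39,762.00 + $5,304.00 + $31,223.50 + $3,969.00 + $12,656.00 = $92,914.50
Travel: 26.4 × ($160 ÷ 2) = 26.4 × $80.00 = $2,112.00
Total: $92,914.50 + $2,112.00 = $95,026.50

$95,026.50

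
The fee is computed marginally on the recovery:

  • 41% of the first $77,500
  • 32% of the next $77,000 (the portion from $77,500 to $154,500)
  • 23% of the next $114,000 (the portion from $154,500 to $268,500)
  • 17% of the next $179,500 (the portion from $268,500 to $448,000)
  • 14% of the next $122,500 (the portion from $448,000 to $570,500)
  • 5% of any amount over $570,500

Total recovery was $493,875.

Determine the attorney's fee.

First $77,500 at 41% = $31,775.00
Next $77,000 at 32% = $24,640.00
Next $114,000 at 23% = $26,220.00
Next $179,500 at 17% = $30,515.00
Remaining $45,875 at 14% = $6,422.50
Fee: $31,775.00 + $24,640.00 + $26,220.00 + $30,515.00 + $6,422.50 = $119,572.50

$119,572.50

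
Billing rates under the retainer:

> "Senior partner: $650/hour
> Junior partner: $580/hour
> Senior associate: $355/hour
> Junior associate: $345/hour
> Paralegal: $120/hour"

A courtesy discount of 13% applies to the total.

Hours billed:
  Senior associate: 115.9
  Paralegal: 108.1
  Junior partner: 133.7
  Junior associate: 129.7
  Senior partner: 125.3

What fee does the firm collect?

$224,332.98

Senior partner: 125.3 × $650 = $81,445.00
Junior partner: 133.7 × $580 = $77,546.00
Senior associate: 115.9 × $355 = $41,144.50
Junior associate: 129.7 × $345 = $44,746.50
Paralegal: 108.1 × $120 = $12,972.00
Subtotal: $257,854.00
Less 13% discount: −$33,521.02
Total: $257,854.00 − $33,521.02 = $224,332.98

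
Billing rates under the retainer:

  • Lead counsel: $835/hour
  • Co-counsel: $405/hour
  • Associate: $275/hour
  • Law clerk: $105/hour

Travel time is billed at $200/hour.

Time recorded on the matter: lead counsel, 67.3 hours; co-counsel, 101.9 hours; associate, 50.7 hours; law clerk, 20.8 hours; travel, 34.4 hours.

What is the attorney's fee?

Lead counsel: 67.3 × $835 = $56,195.50
Co-counsel: 101.9 × $405 = $41,269.50
Associate: 50.7 × $275 = $13,942.50
Law clerk: 20.8 × $105 = $2,184.00
Subtotal: $56,195.50 + $41,269.50 + $13,942.50 + $2,184.00 = $113,591.50
Travel: 34.4 × $200 = $6,880.00
Total: $113,591.50 + $6,880.00 = $120,471.50

$120,471.50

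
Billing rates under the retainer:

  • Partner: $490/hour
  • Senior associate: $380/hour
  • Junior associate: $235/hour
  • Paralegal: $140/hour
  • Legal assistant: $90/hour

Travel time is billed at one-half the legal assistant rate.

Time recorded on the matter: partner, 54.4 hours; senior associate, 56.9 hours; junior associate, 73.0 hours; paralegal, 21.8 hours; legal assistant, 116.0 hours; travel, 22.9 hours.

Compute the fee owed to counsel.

Partner: 54.4 × $490 = $26,656.00
Senior associate: 56.9 × $380 = $21,622.00
Junior associate: 73.0 × $235 = $17,155.00
Paralegal: 21.8 × $140 = $3,052.00
Legal assistant: 116.0 × $90 = $10,440.00
Subtotal: $26,656.00 + $21,622.00 + $17,155.00 + $3,052.00 + $10,440.00 = $78,925.00
Travel: 22.9 × ($90 ÷ 2) = 22.9 × $45.00 = $1,030.50
Total: $78,925.00 + $1,030.50 = $79,955.50

$79,955.50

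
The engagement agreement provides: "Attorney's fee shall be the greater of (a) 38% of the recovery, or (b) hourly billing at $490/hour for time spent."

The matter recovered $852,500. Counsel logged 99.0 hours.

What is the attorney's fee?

$323,950.00

(a) 38% of $852,500 = $323,950.00
(b) 99.0 × $490 = $48,510.00
The greater is (a): $323,950.00.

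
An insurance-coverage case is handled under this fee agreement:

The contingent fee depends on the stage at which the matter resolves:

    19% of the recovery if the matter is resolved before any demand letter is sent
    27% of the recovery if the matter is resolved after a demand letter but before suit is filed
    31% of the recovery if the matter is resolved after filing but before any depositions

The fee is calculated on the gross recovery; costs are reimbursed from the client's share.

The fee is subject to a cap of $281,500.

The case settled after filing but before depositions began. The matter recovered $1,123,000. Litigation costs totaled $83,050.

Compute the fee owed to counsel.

Fee base is the gross recovery, $1,123,000; costs are reimbursed separately.
The matter settled after filing but before depositions began, so the 31% rate applies.
$1,123,000 × 31% = $348,130.00
$348,130.00 exceeds the $281,500 cap, so the fee is capped at $281,500.00.

$281,500.00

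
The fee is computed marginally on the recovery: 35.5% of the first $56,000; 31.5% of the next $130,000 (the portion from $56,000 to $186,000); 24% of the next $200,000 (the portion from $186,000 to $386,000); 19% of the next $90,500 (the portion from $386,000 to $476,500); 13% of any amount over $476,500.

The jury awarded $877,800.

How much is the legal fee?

$178,194.00

First $56,000 at 35.5% = $19,880.00
Next $130,000 at 31.5% = $40,950.00
Next $200,000 at 24% = $48,000.00
Next $90,500 at 19% = $17,195.00
Remaining $401,300 at 13% = $52,169.00
Fee: $19,880.00 + $40,950.00 + $48,000.00 + $17,195.00 + $52,169.00 = $178,194.00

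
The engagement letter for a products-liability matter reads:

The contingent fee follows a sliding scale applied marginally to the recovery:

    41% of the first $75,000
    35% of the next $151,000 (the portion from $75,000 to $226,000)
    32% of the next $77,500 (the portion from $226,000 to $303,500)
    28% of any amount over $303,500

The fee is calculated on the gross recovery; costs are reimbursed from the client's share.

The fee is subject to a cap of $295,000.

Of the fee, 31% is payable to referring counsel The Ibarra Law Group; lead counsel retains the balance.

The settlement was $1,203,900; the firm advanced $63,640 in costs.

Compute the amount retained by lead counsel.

$203,550.00

Fee base is the gross recovery, $1,203,900; costs are reimbursed separately.
First $75,000 at 41% = $30,750.00
Next $151,000 at 35% = $52,850.00
Next $77,500 at 32% = $24,800.00
Remaining $900,400 at 28% = $252,112.00
Fee: $30,750.00 + $52,850.00 + $24,800.00 + $252,112.00 = $360,512.00
$360,512.00 exceeds the $295,000 cap, so the fee is capped at $295,000.00.
Referral share: 31% of $295,000.00 = $91,450.00; lead counsel retains $295,000.00 − $91,450.00 = $203,550.00.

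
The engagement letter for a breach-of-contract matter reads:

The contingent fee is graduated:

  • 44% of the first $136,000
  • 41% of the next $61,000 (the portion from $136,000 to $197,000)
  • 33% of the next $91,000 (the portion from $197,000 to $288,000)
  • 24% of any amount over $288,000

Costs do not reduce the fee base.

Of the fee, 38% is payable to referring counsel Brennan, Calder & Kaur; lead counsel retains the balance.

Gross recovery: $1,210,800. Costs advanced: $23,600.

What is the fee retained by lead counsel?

$208,538.24

Fee base is the gross recovery, $1,210,800; costs are reimbursed separately.
First $136,000 at 44% = $59,840.00
Next $61,000 at 41% = $25,010.00
Next $91,000 at 33% = $30,030.00
Remaining $922,800 at 24% = $221,472.00
Fee: $59,840.00 + $25,010.00 + $30,030.00 + $221,472.00 = $336,352.00
Referral share: 38% of $336,352.00 = $127,813.76; lead counsel retains $336,352.00 − $127,813.76 = $208,538.24.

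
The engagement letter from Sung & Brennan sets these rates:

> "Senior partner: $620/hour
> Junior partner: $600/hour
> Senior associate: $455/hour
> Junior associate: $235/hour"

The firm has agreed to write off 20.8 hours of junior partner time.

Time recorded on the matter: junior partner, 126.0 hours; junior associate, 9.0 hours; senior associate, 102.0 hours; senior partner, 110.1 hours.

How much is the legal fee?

Senior partner: 110.1 × $620 = $68,262.00
Junior partner: 126.0 × $600 = $75,600.00
Senior associate: 102.0 × $455 = $46,410.00
Junior associate: 9.0 × $235 = $2,115.00
Subtotal: $192,387.00
Write-off: 20.8 × $600 = $12,480.00
Total: $192,387.00 − $12,480.00 = $179,907.00

$179,907.00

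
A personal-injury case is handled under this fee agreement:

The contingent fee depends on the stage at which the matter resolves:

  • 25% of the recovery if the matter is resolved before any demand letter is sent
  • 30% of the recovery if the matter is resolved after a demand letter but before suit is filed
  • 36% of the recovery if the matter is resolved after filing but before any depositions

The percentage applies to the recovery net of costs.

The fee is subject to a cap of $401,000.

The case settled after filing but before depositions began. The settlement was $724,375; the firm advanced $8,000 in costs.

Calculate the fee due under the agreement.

$257,895.00

Fee base (net of costs): $724,375 − $8,000 = $716,375
The matter settled after filing but before depositions began, so the 36% rate applies.
$716,375 × 36% = $257,895.00
$257,895.00 is under the $401,000 cap.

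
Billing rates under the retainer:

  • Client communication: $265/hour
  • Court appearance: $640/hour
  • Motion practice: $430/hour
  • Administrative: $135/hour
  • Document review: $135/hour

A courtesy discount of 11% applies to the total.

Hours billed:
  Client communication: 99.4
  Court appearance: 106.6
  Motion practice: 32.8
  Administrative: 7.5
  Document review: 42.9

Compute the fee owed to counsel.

Client communication: 99.4 × $265 = $26,341.00
Court appearance: 106.6 × $640 = $68,224.00
Motion practice: 32.8 × $430 = $14,104.00
Administrative: 7.5 × $135 = $1,012.50
Document review: 42.9 × $135 = $5,791.50
Subtotal: $115,473.00
Less 11% discount: −$12,702.03
Total: $115,473.00 − $12,702.03 = $102,770.97

$102,770.97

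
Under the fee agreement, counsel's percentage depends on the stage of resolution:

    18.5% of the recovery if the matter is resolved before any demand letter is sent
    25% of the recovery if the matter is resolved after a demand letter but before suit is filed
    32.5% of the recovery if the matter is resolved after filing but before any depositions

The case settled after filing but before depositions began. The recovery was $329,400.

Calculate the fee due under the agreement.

The matter settled after filing but before depositions began, so the 32.5% rate applies.
$329,400 × 32.5% = $107,055.00

$107,055.00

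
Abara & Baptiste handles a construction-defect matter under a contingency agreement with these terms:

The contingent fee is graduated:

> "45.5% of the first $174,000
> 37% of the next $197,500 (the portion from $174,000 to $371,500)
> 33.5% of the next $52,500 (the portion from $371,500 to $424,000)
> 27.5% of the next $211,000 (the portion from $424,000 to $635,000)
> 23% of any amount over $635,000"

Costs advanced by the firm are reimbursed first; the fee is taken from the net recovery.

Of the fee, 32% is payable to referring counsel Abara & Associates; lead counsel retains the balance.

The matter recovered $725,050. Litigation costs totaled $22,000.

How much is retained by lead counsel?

Fee base (net of costs): $725,050 − $22,000 = $703,050
First $174,000 at 45.5% = $79,170.00
Next $197,500 at 37% = $73,075.00
Next $52,500 at 33.5% = $17,587.50
Next $211,000 at 27.5% = $58,025.00
Remaining $68,050 at 23% = $15,651.50
Fee: $79,170.00 + $73,075.00 + $17,587.50 + $58,025.00 + $15,651.50 = $243,509.00
Referral share: 32% of $243,509.00 = $77,922.88; lead counsel retains $243,509.00 − $77,922.88 = $165,586.12.

$165,586.12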